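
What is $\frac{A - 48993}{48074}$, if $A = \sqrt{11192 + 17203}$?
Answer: $- \frac{48993}{48074} + \frac{3 \sqrt{3155}}{48074} \approx -1.0156$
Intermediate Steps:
$A = 3 \sqrt{3155}$ ($A = \sqrt{28395} = 3 \sqrt{3155} \approx 168.51$)
$\frac{A - 48993}{48074} = \frac{3 \sqrt{3155} - 48993}{48074} = \left(-48993 + 3 \sqrt{3155}\right) \frac{1}{48074} = - \frac{48993}{48074} + \frac{3 \sqrt{3155}}{48074}$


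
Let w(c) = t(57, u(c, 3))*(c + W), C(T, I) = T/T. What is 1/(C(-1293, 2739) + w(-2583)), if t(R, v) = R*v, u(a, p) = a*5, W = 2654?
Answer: -1/52267004 ≈ -1.9133e-8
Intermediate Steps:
u(a, p) = 5*a
C(T, I) = 1
w(c) = 285*c*(2654 + c) (w(c) = (57*(5*c))*(c + 2654) = (285*c)*(2654 + c) = 285*c*(2654 + c))
1/(C(-1293, 2739) + w(-2583)) = 1/(1 + 285*(-2583)*(2654 - 2583)) = 1/(1 + 285*(-2583)*71) = 1/(1 - 52267005) = 1/(-52267004) = -1/52267004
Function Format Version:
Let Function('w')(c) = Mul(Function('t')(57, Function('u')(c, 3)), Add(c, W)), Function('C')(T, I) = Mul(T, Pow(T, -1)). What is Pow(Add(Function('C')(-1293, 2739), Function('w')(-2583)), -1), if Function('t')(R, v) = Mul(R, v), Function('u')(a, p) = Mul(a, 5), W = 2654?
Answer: Rational(-1, 52267004) ≈ -1.9133e-8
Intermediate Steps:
Function('u')(a, p) = Mul(5, a)
Function('C')(T, I) = 1
Function('w')(c) = Mul(285, c, Add(2654, c)) (Function('w')(c) = Mul(Mul(57, Mul(5, c)), Add(c, 2654)) = Mul(Mul(285, c), Add(2654, c)) = Mul(285, c, Add(2654, c)))
Pow(Add(Function('C')(-1293, 2739), Function('w')(-2583)), -1) = Pow(Add(1, Mul(285, -2583, Add(2654, -2583))), -1) = Pow(Add(1, Mul(285, -2583, 71)), -1) = Pow(Add(1, -52267005), -1) = Pow(-52267004, -1) = Rational(-1, 52267004)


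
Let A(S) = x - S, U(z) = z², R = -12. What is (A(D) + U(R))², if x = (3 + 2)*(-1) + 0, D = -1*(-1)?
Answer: 19044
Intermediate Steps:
D = 1
x = -5 (x = 5*(-1) + 0 = -5 + 0 = -5)
A(S) = -5 - S
(A(D) + U(R))² = ((-5 - 1*1) + (-12)²)² = ((-5 - 1) + 144)² = (-6 + 144)² = 138² = 19044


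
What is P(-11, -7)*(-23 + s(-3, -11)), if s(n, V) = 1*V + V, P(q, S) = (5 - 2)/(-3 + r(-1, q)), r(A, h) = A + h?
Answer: 9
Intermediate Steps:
P(q, S) = 3/(-4 + q) (P(q, S) = (5 - 2)/(-3 + (-1 + q)) = 3/(-4 + q))
s(n, V) = 2*V (s(n, V) = V + V = 2*V)
P(-11, -7)*(-23 + s(-3, -11)) = (3/(-4 - 11))*(-23 + 2*(-11)) = (3/(-15))*(-23 - 22) = (3*(-1/15))*(-45) = -⅕*(-45) = 9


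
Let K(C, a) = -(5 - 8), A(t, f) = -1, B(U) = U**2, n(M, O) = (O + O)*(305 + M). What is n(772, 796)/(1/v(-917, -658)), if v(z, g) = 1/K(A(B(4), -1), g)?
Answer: 571528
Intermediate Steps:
n(M, O) = 2*O*(305 + M) (n(M, O) = (2*O)*(305 + M) = 2*O*(305 + M))
K(C, a) = 3 (K(C, a) = -1*(-3) = 3)
v(z, g) = 1/3
n(772, 796)/(1/v(-917, -658)) = (2*796*(305 + 772))/(1/(1/3)) = (2*796*1077)/3 = 1714584*(1/3) = 571528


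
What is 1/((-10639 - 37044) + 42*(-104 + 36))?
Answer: -1/50539 ≈ -1.9787e-5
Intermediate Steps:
1/((-10639 - 37044) + 42*(-104 + 36)) = 1/(-47683 + 42*(-68)) = 1/(-47683 - 2856) = 1/(-50539) = -1/50539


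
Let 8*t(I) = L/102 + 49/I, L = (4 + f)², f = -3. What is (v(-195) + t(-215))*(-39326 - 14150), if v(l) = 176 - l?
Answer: -870100736633/43860 ≈ -1.9838e+7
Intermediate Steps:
L = 1 (L = (4 - 3)² = 1² = 1)
t(I) = 1/816 + 49/(8*I) (t(I) = (1/102 + 49/I)/8 = 1/816 + 49/(8*I))
(v(-195) + t(-215))*(-39326 - 14150) = ((176 - 1*(-195)) + (1/816)*(4998 - 215)/(-215))*(-39326 - 14150) = ((176 + 195) + (1/816)*(-1/215)*4783)*(-53476) = (371 - 4783/175440)*(-53476) = (65083457/175440)*(-53476) = -870100736633/43860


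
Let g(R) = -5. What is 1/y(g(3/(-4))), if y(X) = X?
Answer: -⅕ ≈ -0.20000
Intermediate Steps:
1/y(g(3/(-4))) = 1/(-5) = -⅕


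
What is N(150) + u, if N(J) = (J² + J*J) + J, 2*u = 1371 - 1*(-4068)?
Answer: 95739/2 ≈ 47870.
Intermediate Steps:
u = 5439/2 (u = (1371 - 1*(-4068))/2 = (1371 + 4068)/2 = (½)*5439 = 5439/2 ≈ 2719.5)
N(J) = J + 2*J² (N(J) = (J² + J²) + J = 2*J² + J = J + 2*J²)
N(150) + u = 150*(1 + 2*150) + 5439/2 = 150*(1 + 300) + 5439/2 = 150*301 + 5439/2 = 45150 + 5439/2 = 95739/2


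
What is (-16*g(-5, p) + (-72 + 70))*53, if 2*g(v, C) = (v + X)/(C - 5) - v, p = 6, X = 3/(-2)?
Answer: 530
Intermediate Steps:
X = -3/2 (X = 3*(-1/2) = -3/2 ≈ -1.5000)
g(v, C) = -v/2 + (-3/2 + v)/(2*(-5 + C)) (g(v, C) = ((v - 3/2)/(C - 5) - v)/2 = ((-3/2 + v)/(-5 + C) - v)/2 = (-v + (-3/2 + v)/(-5 + C))/2 = -v/2 + (-3/2 + v)/(2*(-5 + C)))
(-16*g(-5, p) + (-72 + 70))*53 = (-4*(-3 + 12*(-5) - 2*6*(-5))/(-5 + 6) + (-72 + 70))*53 = (-4*(-3 - 60 + 60)/1 - 2)*53 = (-4*(-3) - 2)*53 = (-16*(-3/4) - 2)*53 = (12 - 2)*53 = 10*53 = 530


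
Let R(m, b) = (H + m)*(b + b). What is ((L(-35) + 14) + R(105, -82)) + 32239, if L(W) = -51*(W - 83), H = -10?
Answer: 22691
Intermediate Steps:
L(W) = 4233 - 51*W (L(W) = -51*(-83 + W) = 4233 - 51*W)
R(m, b) = 2*b*(-10 + m) (R(m, b) = (-10 + m)*(b + b) = (-10 + m)*(2*b) = 2*b*(-10 + m))
((L(-35) + 14) + R(105, -82)) + 32239 = (((4233 - 51*(-35)) + 14) + 2*(-82)*(-10 + 105)) + 32239 = (((4233 + 1785) + 14) + 2*(-82)*95) + 32239 = ((6018 + 14) - 15580) + 32239 = (6032 - 15580) + 32239 = -9548 + 32239 = 22691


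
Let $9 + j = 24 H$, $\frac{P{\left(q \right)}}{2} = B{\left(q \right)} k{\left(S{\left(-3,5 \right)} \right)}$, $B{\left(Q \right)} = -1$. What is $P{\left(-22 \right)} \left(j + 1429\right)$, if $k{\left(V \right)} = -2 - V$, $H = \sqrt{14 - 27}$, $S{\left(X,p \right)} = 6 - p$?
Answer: $8520 + 144 i \sqrt{13} \approx 8520.0 + 519.2 i$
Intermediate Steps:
$H = i \sqrt{13}$ ($H = \sqrt{-13} = i \sqrt{13} \approx 3.6056 i$)
$P{\left(q \right)} = 6$ ($P{\left(q \right)} = 2 \left(- (-2 - \left(6 - 5\right))\right) = 2 \left(- (-2 - 1)\right) = 2 \left(\left(-1\right) \left(-3\right)\right) = 2 \cdot 3 = 6$)
$j = -9 + 24 i \sqrt{13} \approx -9.0 + 86.533 i$
$P{\left(-22 \right)} \left(j + 1429\right) = 6 \left(\left(-9 + 24 i \sqrt{13}\right) + 1429\right) = 6 \left(1420 + 24 i \sqrt{13}\right) = 8520 + 144 i \sqrt{13}$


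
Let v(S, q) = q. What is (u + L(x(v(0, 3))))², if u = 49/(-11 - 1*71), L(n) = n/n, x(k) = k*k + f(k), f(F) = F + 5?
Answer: 1089/6724 ≈ 0.16196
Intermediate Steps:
f(F) = 5 + F
x(k) = 5 + k + k² (x(k) = k*k + (5 + k) = k² + (5 + k) = 5 + k + k²)
L(n) = 1
u = -49/82 (u = 49/(-11 - 71) = 49/(-82) = 49*(-1/82) = -49/82 ≈ -0.59756)
(u + L(x(v(0, 3))))² = (-49/82 + 1)² = (33/82)² = 1089/6724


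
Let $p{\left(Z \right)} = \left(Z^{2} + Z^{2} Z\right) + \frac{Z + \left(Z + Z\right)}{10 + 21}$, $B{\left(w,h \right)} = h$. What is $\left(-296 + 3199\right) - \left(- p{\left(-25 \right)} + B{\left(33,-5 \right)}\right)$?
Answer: $- \frac{374927}{31} \approx -12094.0$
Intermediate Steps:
$p{\left(Z \right)} = Z^{2} + Z^{3} + \frac{3 Z}{31}$ ($p{\left(Z \right)} = \left(Z^{2} + Z^{3}\right) + \frac{Z + 2 Z}{31} = \left(Z^{2} + Z^{3}\right) + 3 Z \frac{1}{31} = \left(Z^{2} + Z^{3}\right) + \frac{3 Z}{31} = Z^{2} + Z^{3} + \frac{3 Z}{31}$)
$\left(-296 + 3199\right) - \left(- p{\left(-25 \right)} + B{\left(33,-5 \right)}\right) = \left(-296 + 3199\right) - \left(-5 + 25 \left(\frac{3}{31} - 25 + \left(-25\right)^{2}\right)\right) = 2903 + \left(- 25 \left(\frac{3}{31} - 25 + 625\right) + 5\right) = 2903 + \left(\left(-25\right) \frac{18603}{31} + 5\right) = 2903 + \left(- \frac{465075}{31} + 5\right) = 2903 - \frac{464920}{31} = - \frac{374927}{31}$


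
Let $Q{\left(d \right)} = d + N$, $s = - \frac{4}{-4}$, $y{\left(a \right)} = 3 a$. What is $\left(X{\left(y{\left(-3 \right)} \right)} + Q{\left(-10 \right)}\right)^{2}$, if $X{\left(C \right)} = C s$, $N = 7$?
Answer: $144$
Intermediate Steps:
$s = 1$ ($s = \left(-4\right) \left(- \frac{1}{4}\right) = 1$)
$X{\left(C \right)} = C$ ($X{\left(C \right)} = C 1 = C$)
$Q{\left(d \right)} = 7 + d$ ($Q{\left(d \right)} = d + 7 = 7 + d$)
$\left(X{\left(y{\left(-3 \right)} \right)} + Q{\left(-10 \right)}\right)^{2} = \left(3 \left(-3\right) + \left(7 - 10\right)\right)^{2} = \left(-9 - 3\right)^{2} = \left(-12\right)^{2} = 144$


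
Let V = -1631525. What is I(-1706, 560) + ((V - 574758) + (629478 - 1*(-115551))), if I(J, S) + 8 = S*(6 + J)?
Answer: -2413262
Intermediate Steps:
I(J, S) = -8 + S*(6 + J)
I(-1706, 560) + ((V - 574758) + (629478 - 1*(-115551))) = (-8 + 6*560 - 1706*560) + ((-1631525 - 574758) + (629478 - 1*(-115551))) = (-8 + 3360 - 955360) + (-2206283 + (629478 + 115551)) = -952008 + (-2206283 + 745029) = -952008 - 1461254 = -2413262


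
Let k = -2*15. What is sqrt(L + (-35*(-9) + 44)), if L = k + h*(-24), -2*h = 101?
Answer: sqrt(1541) ≈ 39.256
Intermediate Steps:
h = -101/2 (h = -1/2*101 = -101/2 ≈ -50.500)
k = -30
L = 1182 (L = -30 - 101/2*(-24) = -30 + 1212 = 1182)
sqrt(L + (-35*(-9) + 44)) = sqrt(1182 + (-35*(-9) + 44)) = sqrt(1182 + (315 + 44)) = sqrt(1182 + 359) = sqrt(1541)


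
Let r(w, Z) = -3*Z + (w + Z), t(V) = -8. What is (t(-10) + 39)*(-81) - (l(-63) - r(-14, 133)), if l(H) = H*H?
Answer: -6760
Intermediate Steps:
r(w, Z) = w - 2*Z (r(w, Z) = -3*Z + (Z + w) = w - 2*Z)
l(H) = H²
(t(-10) + 39)*(-81) - (l(-63) - r(-14, 133)) = (-8 + 39)*(-81) - ((-63)² - (-14 - 2*133)) = 31*(-81) - (3969 - (-14 - 266)) = -2511 - (3969 - 1*(-280)) = -2511 - (3969 + 280) = -2511 - 1*4249 = -2511 - 4249 = -6760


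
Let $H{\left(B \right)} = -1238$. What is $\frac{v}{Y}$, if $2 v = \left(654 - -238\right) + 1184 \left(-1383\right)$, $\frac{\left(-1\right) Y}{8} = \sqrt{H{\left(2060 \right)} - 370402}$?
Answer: $- \frac{81829 i \sqrt{92910}}{148656} \approx - 167.79 i$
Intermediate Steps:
$Y = - 16 i \sqrt{92910}$ ($Y = - 8 \sqrt{-1238 - 370402} = - 8 \sqrt{-371640} = - 8 \cdot 2 i \sqrt{92910} = - 16 i \sqrt{92910} \approx - 4877.0 i$)
$v = -818290$ ($v = \frac{\left(654 - -238\right) + 1184 \left(-1383\right)}{2} = \frac{\left(654 + 238\right) - 1637472}{2} = \frac{892 - 1637472}{2} = \frac{1}{2} \left(-1636580\right) = -818290$)
$\frac{v}{Y} = - \frac{818290}{\left(-16\right) i \sqrt{92910}} = - 818290 \frac{i \sqrt{92910}}{1486560} = - \frac{81829 i \sqrt{92910}}{148656}$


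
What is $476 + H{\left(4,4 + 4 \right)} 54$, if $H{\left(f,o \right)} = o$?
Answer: $908$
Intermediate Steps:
$476 + H{\left(4,4 + 4 \right)} 54 = 476 + \left(4 + 4\right) 54 = 476 + 8 \cdot 54 = 476 + 432 = 908$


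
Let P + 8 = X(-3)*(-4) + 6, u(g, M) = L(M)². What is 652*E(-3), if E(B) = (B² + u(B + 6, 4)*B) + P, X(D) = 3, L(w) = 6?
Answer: -73676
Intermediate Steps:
u(g, M) = 36 (u(g, M) = 6² = 36)
P = -14 (P = -8 + (3*(-4) + 6) = -8 + (-12 + 6) = -8 - 6 = -14)
E(B) = -14 + B² + 36*B (E(B) = (B² + 36*B) - 14 = -14 + B² + 36*B)
652*E(-3) = 652*(-14 + (-3)² + 36*(-3)) = 652*(-14 + 9 - 108) = 652*(-113) = -73676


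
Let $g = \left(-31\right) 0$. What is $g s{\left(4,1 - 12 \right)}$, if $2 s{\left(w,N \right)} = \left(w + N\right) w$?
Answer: $0$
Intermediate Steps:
$g = 0$
$s{\left(w,N \right)} = \frac{w \left(N + w\right)}{2}$ ($s{\left(w,N \right)} = \frac{\left(w + N\right) w}{2} = \frac{\left(N + w\right) w}{2} = \frac{w \left(N + w\right)}{2}$)
$g s{\left(4,1 - 12 \right)} = 0 \cdot \frac{1}{2} \cdot 4 \left(\left(1 - 12\right) + 4\right) = 0 \cdot \frac{1}{2} \cdot 4 \left(-11 + 4\right) = 0 \cdot \frac{1}{2} \cdot 4 \left(-7\right) = 0 \left(-14\right) = 0$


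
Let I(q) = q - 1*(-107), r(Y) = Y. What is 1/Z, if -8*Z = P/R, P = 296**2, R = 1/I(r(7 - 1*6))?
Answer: -1/1182816 ≈ -8.4544e-7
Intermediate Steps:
I(q) = 107 + q (I(q) = q + 107 = 107 + q)
R = 1/108 (R = 1/(107 + (7 - 1*6)) = 1/(107 + (7 - 6)) = 1/(107 + 1) = 1/108 ≈ 0.0092593)
P = 87616
Z = -1182816 (Z = -10952/1/108 = -10952*108 = -1/8*9462528 = -1182816)
1/Z = 1/(-1182816) = -1/1182816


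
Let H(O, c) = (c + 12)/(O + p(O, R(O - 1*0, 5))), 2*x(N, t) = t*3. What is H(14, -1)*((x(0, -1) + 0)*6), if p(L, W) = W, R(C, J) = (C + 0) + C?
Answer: -33/14 ≈ -2.3571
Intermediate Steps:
R(C, J) = 2*C (R(C, J) = C + C = 2*C)
x(N, t) = 3*t/2 (x(N, t) = (t*3)/2 = (3*t)/2 = 3*t/2)
H(O, c) = (12 + c)/(3*O) (H(O, c) = (c + 12)/(O + 2*(O - 1*0)) = (12 + c)/(O + 2*(O + 0)) = (12 + c)/(O + 2*O) = (12 + c)/((3*O)) = (12 + c)*(1/(3*O)) = (12 + c)/(3*O))
H(14, -1)*((x(0, -1) + 0)*6) = ((1/3)*(12 - 1)/14)*(((3/2)*(-1) + 0)*6) = ((1/3)*(1/14)*11)*((-3/2 + 0)*6) = 11*(-3/2*6)/42 = (11/42)*(-9) = -33/14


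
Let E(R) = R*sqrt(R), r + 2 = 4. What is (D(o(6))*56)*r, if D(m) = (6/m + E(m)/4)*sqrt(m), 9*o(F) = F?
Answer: 112/9 + 336*sqrt(6) ≈ 835.47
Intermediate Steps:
r = 2 (r = -2 + 4 = 2)
o(F) = F/9
E(R) = R**(3/2)
D(m) = sqrt(m)*(6/m + m**(3/2)/4) (D(m) = (6/m + m**(3/2)/4)*sqrt(m) = sqrt(m)*(6/m + m**(3/2)/4))
(D(o(6))*56)*r = ((6/sqrt((1/9)*6) + ((1/9)*6)**2/4)*56)*2 = ((6/sqrt(2/3) + (2/3)**2/4)*56)*2 = ((6*(sqrt(6)/2) + (1/4)*(4/9))*56)*2 = ((3*sqrt(6) + 1/9)*56)*2 = ((1/9 + 3*sqrt(6))*56)*2 = (56/9 + 168*sqrt(6))*2 = 112/9 + 336*sqrt(6)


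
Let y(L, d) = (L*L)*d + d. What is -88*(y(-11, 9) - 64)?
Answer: -90992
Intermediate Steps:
y(L, d) = d + d*L² (y(L, d) = L²*d + d = d*L² + d = d + d*L²)
-88*(y(-11, 9) - 64) = -88*(9*(1 + (-11)²) - 64) = -88*(9*(1 + 121) - 64) = -88*(9*122 - 64) = -88*(1098 - 64) = -88*1034 = -90992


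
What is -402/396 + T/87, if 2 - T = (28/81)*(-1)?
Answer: -153203/155034 ≈ -0.98819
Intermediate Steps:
T = 190/81 (T = 2 - 28/81*(-1) = 2 - 28*(1/81)*(-1) = 2 - 28*(-1)/81 = 2 - 1*(-28/81) = 2 + 28/81 = 190/81 ≈ 2.3457)
-402/396 + T/87 = -402/396 + (190/81)/87 = -402*1/396 + (190/81)*(1/87) = -67/66 + 190/7047 = -153203/155034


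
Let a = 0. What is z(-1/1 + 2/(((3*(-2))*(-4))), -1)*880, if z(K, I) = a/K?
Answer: 0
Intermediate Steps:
z(K, I) = 0 (z(K, I) = 0/K = 0)
z(-1/1 + 2/(((3*(-2))*(-4))), -1)*880 = 0*880 = 0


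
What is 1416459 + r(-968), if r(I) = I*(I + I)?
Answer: 3290507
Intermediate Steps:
r(I) = 2*I**2 (r(I) = I*(2*I) = 2*I**2)
1416459 + r(-968) = 1416459 + 2*(-968)**2 = 1416459 + 2*937024 = 1416459 + 1874048 = 3290507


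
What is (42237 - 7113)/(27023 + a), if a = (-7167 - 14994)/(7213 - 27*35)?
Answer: 220157232/169358003 ≈ 1.3000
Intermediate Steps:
a = -22161/6268 (a = -22161/(7213 - 945) = -22161/6268 ≈ -3.5356)
(42237 - 7113)/(27023 + a) = (42237 - 7113)/(27023 - 22161/6268) = 35124/(169358003/6268) = 35124*(6268/169358003) = 220157232/169358003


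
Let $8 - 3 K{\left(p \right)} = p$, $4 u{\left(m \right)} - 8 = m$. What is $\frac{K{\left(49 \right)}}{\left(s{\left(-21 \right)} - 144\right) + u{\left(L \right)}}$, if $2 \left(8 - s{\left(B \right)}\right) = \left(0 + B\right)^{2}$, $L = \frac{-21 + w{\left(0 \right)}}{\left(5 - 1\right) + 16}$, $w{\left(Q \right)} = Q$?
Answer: $\frac{3280}{85143} \approx 0.038523$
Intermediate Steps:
$L = - \frac{21}{20}$ ($L = \frac{-21 + 0}{\left(5 - 1\right) + 16} = - \frac{21}{4 + 16} = - \frac{21}{20} \approx -1.05$)
$u{\left(m \right)} = 2 + \frac{m}{4}$
$s{\left(B \right)} = 8 - \frac{B^{2}}{2}$ ($s{\left(B \right)} = 8 - \frac{\left(0 + B\right)^{2}}{2} = 8 - \frac{B^{2}}{2}$)
$K{\left(p \right)} = \frac{8}{3} - \frac{p}{3}$
$\frac{K{\left(49 \right)}}{\left(s{\left(-21 \right)} - 144\right) + u{\left(L \right)}} = \frac{\frac{8}{3} - \frac{49}{3}}{\left(\left(8 - \frac{\left(-21\right)^{2}}{2}\right) - 144\right) + \left(2 + \frac{1}{4} \left(- \frac{21}{20}\right)\right)} = \frac{\frac{8}{3} - \frac{49}{3}}{\left(\left(8 - \frac{441}{2}\right) - 144\right) + \left(2 - \frac{21}{80}\right)} = - \frac{41}{3 \left(\left(\left(8 - \frac{441}{2}\right) - 144\right) + \frac{139}{80}\right)} = - \frac{41}{3 \left(\left(- \frac{425}{2} - 144\right) + \frac{139}{80}\right)} = - \frac{41}{3 \left(- \frac{713}{2} + \frac{139}{80}\right)} = - \frac{41}{3 \left(- \frac{28381}{80}\right)} = \left(- \frac{41}{3}\right) \left(- \frac{80}{28381}\right) = \frac{3280}{85143}$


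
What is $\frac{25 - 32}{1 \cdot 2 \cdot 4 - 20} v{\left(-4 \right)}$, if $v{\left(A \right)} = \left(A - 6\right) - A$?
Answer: $- \frac{7}{2} \approx -3.5$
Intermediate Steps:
$v{\left(A \right)} = -6$ ($v{\left(A \right)} = \left(A - 6\right) - A = \left(-6 + A\right) - A = -6$)
$\frac{25 - 32}{1 \cdot 2 \cdot 4 - 20} v{\left(-4 \right)} = \frac{25 - 32}{1 \cdot 2 \cdot 4 - 20} \left(-6\right) = - \frac{7}{2 \cdot 4 - 20} \left(-6\right) = - \frac{7}{8 - 20} \left(-6\right) = - \frac{7}{-12} \left(-6\right) = \left(-7\right) \left(- \frac{1}{12}\right) \left(-6\right) = \frac{7}{12} \left(-6\right) = - \frac{7}{2}$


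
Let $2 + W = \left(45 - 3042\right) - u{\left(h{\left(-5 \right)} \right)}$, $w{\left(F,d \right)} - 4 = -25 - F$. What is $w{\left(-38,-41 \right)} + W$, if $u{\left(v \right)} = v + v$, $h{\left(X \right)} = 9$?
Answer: $-3000$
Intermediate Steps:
$w{\left(F,d \right)} = -21 - F$ ($w{\left(F,d \right)} = 4 - \left(25 + F\right) = -21 - F$)
$u{\left(v \right)} = 2 v$
$W = -3017$ ($W = -2 + \left(\left(45 - 3042\right) - 2 \cdot 9\right) = -2 + \left(\left(45 - 3042\right) - 18\right) = -2 - 3015 = -3017$)
$w{\left(-38,-41 \right)} + W = \left(-21 - -38\right) - 3017 = \left(-21 + 38\right) - 3017 = 17 - 3017 = -3000$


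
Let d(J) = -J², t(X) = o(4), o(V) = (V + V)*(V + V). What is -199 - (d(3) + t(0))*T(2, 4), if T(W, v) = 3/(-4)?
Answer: -631/4 ≈ -157.75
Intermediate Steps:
o(V) = 4*V² (o(V) = (2*V)*(2*V) = 4*V²)
T(W, v) = -¾ (T(W, v) = 3*(-¼) = -¾)
t(X) = 64 (t(X) = 4*4² = 4*16 = 64)
-199 - (d(3) + t(0))*T(2, 4) = -199 - (-1*3² + 64)*(-3)/4 = -199 - (-1*9 + 64)*(-3)/4 = -199 - (-9 + 64)*(-3)/4 = -199 - 55*(-3)/4 = -199 - 1*(-165/4) = -199 + 165/4 = -631/4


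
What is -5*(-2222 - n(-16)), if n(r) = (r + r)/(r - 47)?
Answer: 700090/63 ≈ 11113.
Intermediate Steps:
n(r) = 2*r/(-47 + r) (n(r) = (2*r)/(-47 + r) = 2*r/(-47 + r))
-5*(-2222 - n(-16)) = -5*(-2222 - 2*(-16)/(-47 - 16)) = -5*(-2222 - 2*(-16)/(-63)) = -5*(-2222 - 2*(-16)*(-1)/63) = -5*(-2222 - 1*32/63) = -5*(-2222 - 32/63) = -5*(-140018/63) = 700090/63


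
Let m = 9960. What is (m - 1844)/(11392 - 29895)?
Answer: -8116/18503 ≈ -0.43863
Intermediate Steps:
(m - 1844)/(11392 - 29895) = (9960 - 1844)/(11392 - 29895) = 8116/(-18503) = 8116*(-1/18503) = -8116/18503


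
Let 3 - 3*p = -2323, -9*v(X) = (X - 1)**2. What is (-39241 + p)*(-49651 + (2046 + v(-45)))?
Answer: 49685447717/27 ≈ 1.8402e+9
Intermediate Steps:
v(X) = -(-1 + X)**2/9 (v(X) = -(X - 1)**2/9 = -(-1 + X)**2/9)
p = 2326/3 (p = 1 - 1/3*(-2323) = 1 + 2323/3 = 2326/3 ≈ 775.33)
(-39241 + p)*(-49651 + (2046 + v(-45))) = (-39241 + 2326/3)*(-49651 + (2046 - (-1 - 45)**2/9)) = -115397*(-49651 + (2046 - 1/9*(-46)**2))/3 = -115397*(-49651 + (2046 - 1/9*2116))/3 = -115397*(-49651 + (2046 - 2116/9))/3 = -115397*(-49651 + 16298/9)/3 = -115397/3*(-430561/9) = 49685447717/27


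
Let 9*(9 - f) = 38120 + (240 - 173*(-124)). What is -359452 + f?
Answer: -3294799/9 ≈ -3.6609e+5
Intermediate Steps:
f = -59731/9 (f = 9 - (38120 + (240 - 173*(-124)))/9 = 9 - (38120 + (240 + 21452))/9 = 9 - (38120 + 21692)/9 = 9 - ⅑*59812 = 9 - 59812/9 = -59731/9 ≈ -6636.8)
-359452 + f = -359452 - 59731/9 = -3294799/9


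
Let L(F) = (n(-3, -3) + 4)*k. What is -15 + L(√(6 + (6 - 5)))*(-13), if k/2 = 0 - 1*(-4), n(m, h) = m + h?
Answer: 193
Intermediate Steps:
n(m, h) = h + m
k = 8 (k = 2*(0 - 1*(-4)) = 2*(0 + 4) = 2*4 = 8)
L(F) = -16 (L(F) = ((-3 - 3) + 4)*8 = (-6 + 4)*8 = -2*8 = -16)
-15 + L(√(6 + (6 - 5)))*(-13) = -15 - 16*(-13) = -15 + 208 = 193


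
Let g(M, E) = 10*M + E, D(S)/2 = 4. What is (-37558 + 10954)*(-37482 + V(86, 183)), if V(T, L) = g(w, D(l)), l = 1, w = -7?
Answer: 998820576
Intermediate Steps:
D(S) = 8 (D(S) = 2*4 = 8)
g(M, E) = E + 10*M
V(T, L) = -62 (V(T, L) = 8 + 10*(-7) = 8 - 70 = -62)
(-37558 + 10954)*(-37482 + V(86, 183)) = (-37558 + 10954)*(-37482 - 62) = -26604*(-37544) = 998820576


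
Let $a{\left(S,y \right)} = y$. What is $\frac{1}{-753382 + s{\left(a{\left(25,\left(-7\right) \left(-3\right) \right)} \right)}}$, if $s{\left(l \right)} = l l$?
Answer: $- \frac{1}{752941} \approx -1.3281 \cdot 10^{-6}$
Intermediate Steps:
$s{\left(l \right)} = l^{2}$
$\frac{1}{-753382 + s{\left(a{\left(25,\left(-7\right) \left(-3\right) \right)} \right)}} = \frac{1}{-753382 + \left(\left(-7\right) \left(-3\right)\right)^{2}} = \frac{1}{-753382 + 21^{2}} = \frac{1}{-753382 + 441} = \frac{1}{-752941} = - \frac{1}{752941}$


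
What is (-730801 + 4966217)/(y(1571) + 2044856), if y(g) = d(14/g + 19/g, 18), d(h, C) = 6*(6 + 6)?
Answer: 529427/255616 ≈ 2.0712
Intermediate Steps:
d(h, C) = 72 (d(h, C) = 6*12 = 72)
y(g) = 72
(-730801 + 4966217)/(y(1571) + 2044856) = (-730801 + 4966217)/(72 + 2044856) = 4235416/2044928 = 4235416*(1/2044928) = 529427/255616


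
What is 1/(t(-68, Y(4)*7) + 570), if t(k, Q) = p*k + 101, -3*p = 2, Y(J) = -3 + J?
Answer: 3/2149 ≈ 0.0013960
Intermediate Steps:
p = -2/3 (p = -1/3*2 = -2/3 ≈ -0.66667)
t(k, Q) = 101 - 2*k/3 (t(k, Q) = -2*k/3 + 101 = 101 - 2*k/3)
1/(t(-68, Y(4)*7) + 570) = 1/((101 - 2/3*(-68)) + 570) = 1/((101 + 136/3) + 570) = 1/(439/3 + 570) = 1/(2149/3) = 3/2149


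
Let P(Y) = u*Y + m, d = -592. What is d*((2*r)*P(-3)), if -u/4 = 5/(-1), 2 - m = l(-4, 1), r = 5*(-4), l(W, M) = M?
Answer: -1397120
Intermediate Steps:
r = -20
m = 1 (m = 2 - 1*1 = 2 - 1 = 1)
u = 20 (u = -20/(-1) = -20*(-1) = -4*(-5) = 20)
P(Y) = 1 + 20*Y (P(Y) = 20*Y + 1 = 1 + 20*Y)
d*((2*r)*P(-3)) = -592*2*(-20)*(1 + 20*(-3)) = -(-23680)*(1 - 60) = -(-23680)*(-59) = -592*2360 = -1397120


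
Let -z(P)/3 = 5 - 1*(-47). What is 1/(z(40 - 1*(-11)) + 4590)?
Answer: 1/4434 ≈ 0.00022553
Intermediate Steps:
z(P) = -156 (z(P) = -3*(5 - 1*(-47)) = -3*(5 + 47) = -3*52 = -156)
1/(z(40 - 1*(-11)) + 4590) = 1/(-156 + 4590) = 1/4434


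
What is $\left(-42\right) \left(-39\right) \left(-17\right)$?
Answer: $-27846$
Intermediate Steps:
$\left(-42\right) \left(-39\right) \left(-17\right) = 1638 \left(-17\right) = -27846$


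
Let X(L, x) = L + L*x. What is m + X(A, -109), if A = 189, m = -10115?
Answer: -30527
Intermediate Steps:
m + X(A, -109) = -10115 + 189*(1 - 109) = -10115 + 189*(-108) = -10115 - 20412 = -30527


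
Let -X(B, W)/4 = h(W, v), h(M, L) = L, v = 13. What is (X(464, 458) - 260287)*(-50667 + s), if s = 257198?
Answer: -53768074009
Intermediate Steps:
X(B, W) = -52 (X(B, W) = -4*13 = -52)
(X(464, 458) - 260287)*(-50667 + s) = (-52 - 260287)*(-50667 + 257198) = -260339*206531 = -53768074009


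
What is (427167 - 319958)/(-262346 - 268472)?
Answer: -107209/530818 ≈ -0.20197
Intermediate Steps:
(427167 - 319958)/(-262346 - 268472) = 107209/(-530818) = 107209*(-1/530818) = -107209/530818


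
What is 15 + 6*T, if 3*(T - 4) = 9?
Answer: 57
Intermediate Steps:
T = 7 (T = 4 + (⅓)*9 = 4 + 3 = 7)
15 + 6*T = 15 + 6*7 = 15 + 42 = 57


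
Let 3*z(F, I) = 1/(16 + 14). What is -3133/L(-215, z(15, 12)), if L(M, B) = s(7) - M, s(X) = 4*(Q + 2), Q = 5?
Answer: -3133/243 ≈ -12.893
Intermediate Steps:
z(F, I) = 1/90 (z(F, I) = 1/(3*(16 + 14)) = (⅓)/30 = (⅓)*(1/30) = 1/90)
s(X) = 28 (s(X) = 4*(5 + 2) = 4*7 = 28)
L(M, B) = 28 - M
-3133/L(-215, z(15, 12)) = -3133/(28 - 1*(-215)) = -3133/(28 + 215) = -3133/243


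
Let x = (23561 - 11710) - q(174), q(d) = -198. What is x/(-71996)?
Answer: -12049/71996 ≈ -0.16736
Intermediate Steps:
x = 12049 (x = (23561 - 11710) - 1*(-198) = 11851 + 198 = 12049)
x/(-71996) = 12049/(-71996) = 12049*(-1/71996) = -12049/71996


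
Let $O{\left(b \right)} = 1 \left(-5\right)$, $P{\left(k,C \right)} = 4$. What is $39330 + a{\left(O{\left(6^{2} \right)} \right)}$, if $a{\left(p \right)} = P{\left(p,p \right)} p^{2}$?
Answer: $39430$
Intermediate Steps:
$O{\left(b \right)} = -5$
$a{\left(p \right)} = 4 p^{2}$
$39330 + a{\left(O{\left(6^{2} \right)} \right)} = 39330 + 4 \left(-5\right)^{2} = 39330 + 4 \cdot 25 = 39330 + 100 = 39430$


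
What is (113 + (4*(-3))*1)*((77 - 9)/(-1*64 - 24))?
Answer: -1717/22 ≈ -78.045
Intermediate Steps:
(113 + (4*(-3))*1)*((77 - 9)/(-1*64 - 24)) = (113 - 12*1)*(68/(-64 - 24)) = (113 - 12)*(68/(-88)) = 101*(68*(-1/88)) = 101*(-17/22) = -1717/22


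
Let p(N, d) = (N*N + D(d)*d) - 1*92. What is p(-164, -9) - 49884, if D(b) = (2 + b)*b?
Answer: -23647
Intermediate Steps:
D(b) = b*(2 + b)
p(N, d) = -92 + N² + d²*(2 + d) (p(N, d) = (N*N + (d*(2 + d))*d) - 1*92 = (N² + d²*(2 + d)) - 92 = -92 + N² + d²*(2 + d))
p(-164, -9) - 49884 = (-92 + (-164)² + (-9)²*(2 - 9)) - 49884 = (-92 + 26896 + 81*(-7)) - 49884 = (-92 + 26896 - 567) - 49884 = 26237 - 49884 = -23647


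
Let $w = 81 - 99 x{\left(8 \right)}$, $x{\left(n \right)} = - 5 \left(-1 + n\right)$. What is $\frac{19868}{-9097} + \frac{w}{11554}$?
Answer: $- \frac{98648455}{52553369} \approx -1.8771$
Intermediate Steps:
$x{\left(n \right)} = 5 - 5 n$
$w = 3546$ ($w = 81 - 99 \left(5 - 40\right) = 81 - -3465 = 81 + 3465 = 3546$)
$\frac{19868}{-9097} + \frac{w}{11554} = \frac{19868}{-9097} + \frac{3546}{11554} = 19868 \left(- \frac{1}{9097}\right) + 3546 \cdot \frac{1}{11554} = - \frac{19868}{9097} + \frac{1773}{5777} = - \frac{98648455}{52553369}$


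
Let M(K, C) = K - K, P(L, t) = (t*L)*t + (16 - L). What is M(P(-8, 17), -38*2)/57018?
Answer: 0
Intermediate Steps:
P(L, t) = 16 - L + L*t**2 (P(L, t) = (L*t)*t + (16 - L) = L*t**2 + (16 - L) = 16 - L + L*t**2)
M(K, C) = 0
M(P(-8, 17), -38*2)/57018 = 0/57018 = 0*(1/57018) = 0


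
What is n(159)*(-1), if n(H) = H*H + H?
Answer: -25440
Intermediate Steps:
n(H) = H + H**2 (n(H) = H**2 + H = H + H**2)
n(159)*(-1) = (159*(1 + 159))*(-1) = (159*160)*(-1) = 25440*(-1) = -25440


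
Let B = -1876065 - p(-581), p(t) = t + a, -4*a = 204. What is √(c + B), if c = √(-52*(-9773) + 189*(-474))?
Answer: √(-1875433 + √418610) ≈ 1369.2*I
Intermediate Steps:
a = -51 (a = -¼*204 = -51)
p(t) = -51 + t (p(t) = t - 51 = -51 + t)
B = -1875433 (B = -1876065 - (-51 - 581) = -1876065 - 1*(-632) = -1876065 + 632 = -1875433)
c = √418610 (c = √(508196 - 89586) = √418610 ≈ 647.00)
√(c + B) = √(√418610 - 1875433) = √(-1875433 + √418610)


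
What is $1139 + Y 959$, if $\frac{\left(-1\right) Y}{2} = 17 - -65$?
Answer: $-156137$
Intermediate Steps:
$Y = -164$ ($Y = - 2 \left(17 - -65\right) = - 2 \left(17 + 65\right) = \left(-2\right) 82 = -164$)
$1139 + Y 959 = 1139 - 157276 = -156137$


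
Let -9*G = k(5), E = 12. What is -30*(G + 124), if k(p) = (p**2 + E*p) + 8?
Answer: -3410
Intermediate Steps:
k(p) = 8 + p**2 + 12*p (k(p) = (p**2 + 12*p) + 8 = 8 + p**2 + 12*p)
G = -31/3 (G = -(8 + 5**2 + 12*5)/9 = -(8 + 25 + 60)/9 = -1/9*93 = -31/3 ≈ -10.333)
-30*(G + 124) = -30*(-31/3 + 124) = -30*341/3 = -3410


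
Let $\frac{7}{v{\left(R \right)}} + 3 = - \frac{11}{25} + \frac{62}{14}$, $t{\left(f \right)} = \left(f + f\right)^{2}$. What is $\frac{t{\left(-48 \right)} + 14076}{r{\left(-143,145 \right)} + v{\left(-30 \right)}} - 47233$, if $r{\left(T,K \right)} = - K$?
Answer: $- \frac{282752224}{5965} \approx -47402.0$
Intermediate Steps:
$t{\left(f \right)} = 4 f^{2}$ ($t{\left(f \right)} = \left(2 f\right)^{2} = 4 f^{2}$)
$v{\left(R \right)} = \frac{1225}{173}$ ($v{\left(R \right)} = \frac{7}{-3 + \left(- \frac{11}{25} + \frac{62}{14}\right)} = \frac{7}{-3 + \left(\left(-11\right) \frac{1}{25} + 62 \cdot \frac{1}{14}\right)} = \frac{7}{-3 + \left(- \frac{11}{25} + \frac{31}{7}\right)} = \frac{7}{-3 + \frac{698}{175}} = \frac{7}{\frac{173}{175}} = 7 \cdot \frac{175}{173} = \frac{1225}{173}$)
$\frac{t{\left(-48 \right)} + 14076}{r{\left(-143,145 \right)} + v{\left(-30 \right)}} - 47233 = \frac{4 \left(-48\right)^{2} + 14076}{\left(-1\right) 145 + \frac{1225}{173}} - 47233 = \frac{4 \cdot 2304 + 14076}{-145 + \frac{1225}{173}} - 47233 = \frac{9216 + 14076}{- \frac{23860}{173}} - 47233 = 23292 \left(- \frac{173}{23860}\right) - 47233 = - \frac{1007379}{5965} - 47233 = - \frac{282752224}{5965}$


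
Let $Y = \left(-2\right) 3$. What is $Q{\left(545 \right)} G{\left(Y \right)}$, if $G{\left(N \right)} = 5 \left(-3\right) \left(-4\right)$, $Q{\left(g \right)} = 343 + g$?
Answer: $53280$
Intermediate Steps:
$Y = -6$
$G{\left(N \right)} = 60$ ($G{\left(N \right)} = \left(-15\right) \left(-4\right) = 60$)
$Q{\left(545 \right)} G{\left(Y \right)} = \left(343 + 545\right) 60 = 888 \cdot 60 = 53280$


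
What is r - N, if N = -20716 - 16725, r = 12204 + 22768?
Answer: 72413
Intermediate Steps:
r = 34972
N = -37441
r - N = 34972 - 1*(-37441) = 34972 + 37441 = 72413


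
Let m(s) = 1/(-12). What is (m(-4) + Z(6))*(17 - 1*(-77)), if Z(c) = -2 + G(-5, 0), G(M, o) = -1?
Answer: -1739/6 ≈ -289.83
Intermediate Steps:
m(s) = -1/12
Z(c) = -3 (Z(c) = -2 - 1 = -3)
(m(-4) + Z(6))*(17 - 1*(-77)) = (-1/12 - 3)*(17 - 1*(-77)) = -37*(17 + 77)/12 = -37/12*94 = -1739/6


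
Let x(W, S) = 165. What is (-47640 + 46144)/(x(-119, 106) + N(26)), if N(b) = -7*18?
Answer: -1496/39 ≈ -38.359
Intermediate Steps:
N(b) = -126
(-47640 + 46144)/(x(-119, 106) + N(26)) = (-47640 + 46144)/(165 - 126) = -1496/39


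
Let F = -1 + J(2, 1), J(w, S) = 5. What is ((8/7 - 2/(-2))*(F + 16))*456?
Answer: 136800/7 ≈ 19543.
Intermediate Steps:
F = 4 (F = -1 + 5 = 4)
((8/7 - 2/(-2))*(F + 16))*456 = ((8/7 - 2/(-2))*(4 + 16))*456 = ((8*(⅐) - 2*(-½))*20)*456 = ((8/7 + 1)*20)*456 = ((15/7)*20)*456 = (300/7)*456 = 136800/7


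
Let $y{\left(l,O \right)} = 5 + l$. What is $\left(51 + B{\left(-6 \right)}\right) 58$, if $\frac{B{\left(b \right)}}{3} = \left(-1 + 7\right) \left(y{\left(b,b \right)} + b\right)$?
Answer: $-4350$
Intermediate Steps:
$B{\left(b \right)} = 90 + 36 b$ ($B{\left(b \right)} = 3 \left(-1 + 7\right) \left(\left(5 + b\right) + b\right) = 3 \cdot 6 \left(5 + 2 b\right) = 3 \left(30 + 12 b\right) = 90 + 36 b$)
$\left(51 + B{\left(-6 \right)}\right) 58 = \left(51 + \left(90 + 36 \left(-6\right)\right)\right) 58 = \left(51 + \left(90 - 216\right)\right) 58 = \left(51 - 126\right) 58 = \left(-75\right) 58 = -4350$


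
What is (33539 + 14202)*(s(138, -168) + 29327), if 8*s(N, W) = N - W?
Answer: 5607705601/4 ≈ 1.4019e+9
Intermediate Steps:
s(N, W) = -W/8 + N/8 (s(N, W) = (N - W)/8 = -W/8 + N/8)
(33539 + 14202)*(s(138, -168) + 29327) = (33539 + 14202)*((-1/8*(-168) + (1/8)*138) + 29327) = 47741*((21 + 69/4) + 29327) = 47741*(153/4 + 29327) = 47741*(117461/4) = 5607705601/4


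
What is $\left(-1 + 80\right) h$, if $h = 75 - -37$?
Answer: $8848$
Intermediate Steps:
$h = 112$ ($h = 75 + 37 = 112$)
$\left(-1 + 80\right) h = \left(-1 + 80\right) 112 = 79 \cdot 112 = 8848$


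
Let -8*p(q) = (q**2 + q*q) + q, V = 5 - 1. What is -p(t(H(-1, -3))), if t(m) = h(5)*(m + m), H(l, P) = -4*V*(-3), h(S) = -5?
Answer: 57540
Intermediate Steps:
V = 4
H(l, P) = 48 (H(l, P) = -4*4*(-3) = -16*(-3) = 48)
t(m) = -10*m (t(m) = -5*(m + m) = -10*m)
p(q) = -q**2/4 - q/8 (p(q) = -((q**2 + q*q) + q)/8 = -((q**2 + q**2) + q)/8 = -(2*q**2 + q)/8 = -(q + 2*q**2)/8 = -q**2/4 - q/8)
-p(t(H(-1, -3))) = -(-1)*(-10*48)*(1 + 2*(-10*48))/8 = -(-1)*(-480)*(1 + 2*(-480))/8 = -(-1)*(-480)*(1 - 960)/8 = -(-1)*(-480)*(-959)/8 = -1*(-57540) = 57540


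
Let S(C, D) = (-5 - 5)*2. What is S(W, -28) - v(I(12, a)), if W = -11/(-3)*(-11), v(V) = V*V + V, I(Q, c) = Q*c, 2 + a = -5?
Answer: -6992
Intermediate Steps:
a = -7 (a = -2 - 5 = -7)
v(V) = V + V² (v(V) = V² + V = V + V²)
W = -121/3 (W = -11*(-⅓)*(-11) = (11/3)*(-11) = -121/3 ≈ -40.333)
S(C, D) = -20 (S(C, D) = -10*2 = -20)
S(W, -28) - v(I(12, a)) = -20 - 12*(-7)*(1 + 12*(-7)) = -20 - (-84)*(1 - 84) = -20 - (-84)*(-83) = -20 - 1*6972 = -20 - 6972 = -6992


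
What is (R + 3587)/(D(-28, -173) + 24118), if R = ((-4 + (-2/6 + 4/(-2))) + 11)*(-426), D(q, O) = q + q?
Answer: 1599/24062 ≈ 0.066453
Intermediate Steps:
D(q, O) = 2*q
R = -1988 (R = ((-4 + (-2*⅙ + 4*(-½))) + 11)*(-426) = ((-4 + (-⅓ - 2)) + 11)*(-426) = ((-4 - 7/3) + 11)*(-426) = (-19/3 + 11)*(-426) = (14/3)*(-426) = -1988)
(R + 3587)/(D(-28, -173) + 24118) = (-1988 + 3587)/(2*(-28) + 24118) = 1599/(-56 + 24118) = 1599/24062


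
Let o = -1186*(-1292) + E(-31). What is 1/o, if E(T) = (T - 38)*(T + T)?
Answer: 1/1536590 ≈ 6.5079e-7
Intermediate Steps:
E(T) = 2*T*(-38 + T) (E(T) = (-38 + T)*(2*T) = 2*T*(-38 + T))
o = 1536590 (o = -1186*(-1292) + 2*(-31)*(-38 - 31) = 1532312 + 2*(-31)*(-69) = 1532312 + 4278 = 1536590)
1/o = 1/1536590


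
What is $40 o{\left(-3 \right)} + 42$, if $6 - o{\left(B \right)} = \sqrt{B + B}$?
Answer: $282 - 40 i \sqrt{6} \approx 282.0 - 97.98 i$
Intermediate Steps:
$o{\left(B \right)} = 6 - \sqrt{2} \sqrt{B}$ ($o{\left(B \right)} = 6 - \sqrt{B + B} = 6 - \sqrt{2 B} = 6 - \sqrt{2} \sqrt{B}$)
$40 o{\left(-3 \right)} + 42 = 40 \left(6 - \sqrt{2} \sqrt{-3}\right) + 42 = 40 \left(6 - \sqrt{2} i \sqrt{3}\right) + 42 = 40 \left(6 - i \sqrt{6}\right) + 42 = \left(240 - 40 i \sqrt{6}\right) + 42 = 282 - 40 i \sqrt{6}$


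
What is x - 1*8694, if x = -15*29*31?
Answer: -22179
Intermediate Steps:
x = -13485 (x = -435*31 = -13485)
x - 1*8694 = -13485 - 1*8694 = -13485 - 8694 = -22179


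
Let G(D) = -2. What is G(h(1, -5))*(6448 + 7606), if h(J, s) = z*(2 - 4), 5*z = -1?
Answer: -28108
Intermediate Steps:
z = -1/5 (z = (1/5)*(-1) = -1/5 ≈ -0.20000)
h(J, s) = 2/5 (h(J, s) = -(2 - 4)/5 = -1/5*(-2) = 2/5)
G(h(1, -5))*(6448 + 7606) = -2*(6448 + 7606) = -2*14054 = -28108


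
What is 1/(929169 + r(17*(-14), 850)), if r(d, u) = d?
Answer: 1/928931 ≈ 1.0765e-6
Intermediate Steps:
1/(929169 + r(17*(-14), 850)) = 1/(929169 + 17*(-14)) = 1/(929169 - 238) = 1/928931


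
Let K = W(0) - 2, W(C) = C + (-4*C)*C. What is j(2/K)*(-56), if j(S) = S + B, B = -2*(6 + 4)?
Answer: 1176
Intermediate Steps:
B = -20 (B = -2*10 = -20)
W(C) = C - 4*C²
K = -2 (K = 0*(1 - 4*0) - 2 = 0*(1 + 0) - 2 = 0*1 - 2 = 0 - 2 = -2)
j(S) = -20 + S (j(S) = S - 20 = -20 + S)
j(2/K)*(-56) = (-20 + 2/(-2))*(-56) = (-20 + 2*(-½))*(-56) = (-20 - 1)*(-56) = -21*(-56) = 1176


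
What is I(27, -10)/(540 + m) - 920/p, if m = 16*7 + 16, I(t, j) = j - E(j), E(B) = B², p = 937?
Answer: -358815/312958 ≈ -1.1465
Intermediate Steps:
I(t, j) = j - j²
m = 128 (m = 112 + 16 = 128)
I(27, -10)/(540 + m) - 920/p = (-10*(1 - 1*(-10)))/(540 + 128) - 920/937 = (-10*(1 + 10))/668 - 920*1/937 = (-10*11)/668 - 920/937 = (1/668)*(-110) - 920/937 = -55/334 - 920/937 = -358815/312958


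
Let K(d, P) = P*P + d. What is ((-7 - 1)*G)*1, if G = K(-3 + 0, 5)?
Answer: -176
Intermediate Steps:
K(d, P) = d + P² (K(d, P) = P² + d = d + P²)
G = 22 (G = (-3 + 0) + 5² = -3 + 25 = 22)
((-7 - 1)*G)*1 = ((-7 - 1)*22)*1 = -8*22*1 = -176*1 = -176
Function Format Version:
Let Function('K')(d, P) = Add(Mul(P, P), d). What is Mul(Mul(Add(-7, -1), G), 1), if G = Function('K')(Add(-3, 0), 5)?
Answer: -176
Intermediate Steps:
Function('K')(d, P) = Add(d, Pow(P, 2)) (Function('K')(d, P) = Add(Pow(P, 2), d) = Add(d, Pow(P, 2)))
G = 22 (G = Add(Add(-3, 0), Pow(5, 2)) = Add(-3, 25) = 22)
Mul(Mul(Add(-7, -1), G), 1) = Mul(Mul(Add(-7, -1), 22), 1) = Mul(Mul(-8, 22), 1) = Mul(-176, 1) = -176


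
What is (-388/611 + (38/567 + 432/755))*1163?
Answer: 1271617222/261559935 ≈ 4.8617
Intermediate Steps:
(-388/611 + (38/567 + 432/755))*1163 = (-388/611 + 273634/428085)*1163 = (1093394/261559935)*1163 = 1271617222/261559935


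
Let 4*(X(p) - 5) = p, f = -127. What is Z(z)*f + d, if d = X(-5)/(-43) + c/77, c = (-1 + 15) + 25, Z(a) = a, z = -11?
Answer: 18507421/13244 ≈ 1397.4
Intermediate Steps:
X(p) = 5 + p/4
c = 39 (c = 14 + 25 = 39)
d = 5553/13244 (d = (5 + (1/4)*(-5))/(-43) + 39/77 = (5 - 5/4)*(-1/43) + 39*(1/77) = (15/4)*(-1/43) + 39/77 = -15/172 + 39/77 = 5553/13244 ≈ 0.41928)
Z(z)*f + d = -11*(-127) + 5553/13244 = 1397 + 5553/13244 = 18507421/13244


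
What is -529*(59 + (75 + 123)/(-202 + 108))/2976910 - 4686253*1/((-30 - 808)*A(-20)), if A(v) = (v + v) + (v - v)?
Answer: -65572342623873/468994309040 ≈ -139.81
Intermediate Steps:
A(v) = 2*v (A(v) = 2*v + 0 = 2*v)
-529*(59 + (75 + 123)/(-202 + 108))/2976910 - 4686253*1/((-30 - 808)*A(-20)) = -529*(59 + (75 + 123)/(-202 + 108))/2976910 - 4686253*(-1/(40*(-30 - 808))) = -529*(59 + 198/(-94))*(1/2976910) - 4686253/((-838*(-40))) = -529*(59 + 198*(-1/94))*(1/2976910) - 4686253/33520 = -529*(59 - 99/47)*(1/2976910) - 4686253*1/33520 = -529*2674/47*(1/2976910) - 4686253/33520 = -1414546/47*1/2976910 - 4686253/33520 = -707273/69957385 - 4686253/33520 = -65572342623873/468994309040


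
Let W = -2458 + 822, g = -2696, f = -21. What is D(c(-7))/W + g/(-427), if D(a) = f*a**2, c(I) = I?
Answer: 4850039/698572 ≈ 6.9428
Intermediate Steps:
D(a) = -21*a**2
W = -1636
D(c(-7))/W + g/(-427) = -21*(-7)**2/(-1636) - 2696/(-427) = -21*49*(-1/1636) - 2696*(-1/427) = -1029*(-1/1636) + 2696/427 = 1029/1636 + 2696/427 = 4850039/698572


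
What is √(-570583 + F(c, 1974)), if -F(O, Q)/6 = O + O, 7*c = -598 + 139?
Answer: I*√27920011/7 ≈ 754.85*I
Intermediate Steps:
c = -459/7 (c = (-598 + 139)/7 = (⅐)*(-459) = -459/7 ≈ -65.571)
F(O, Q) = -12*O (F(O, Q) = -6*(O + O) = -12*O)
√(-570583 + F(c, 1974)) = √(-570583 - 12*(-459/7)) = √(-570583 + 5508/7) = √(-3988573/7) = I*√27920011/7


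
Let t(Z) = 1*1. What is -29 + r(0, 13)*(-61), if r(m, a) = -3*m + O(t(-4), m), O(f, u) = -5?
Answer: 276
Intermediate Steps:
t(Z) = 1
r(m, a) = -5 - 3*m (r(m, a) = -3*m - 5 = -5 - 3*m)
-29 + r(0, 13)*(-61) = -29 + (-5 - 3*0)*(-61) = -29 + (-5 + 0)*(-61) = -29 - 5*(-61) = -29 + 305 = 276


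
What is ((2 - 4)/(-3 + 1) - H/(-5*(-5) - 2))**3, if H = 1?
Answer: 10648/12167 ≈ 0.87515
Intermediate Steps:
((2 - 4)/(-3 + 1) - H/(-5*(-5) - 2))**3 = ((2 - 4)/(-3 + 1) - 1/(-5*(-5) - 2))**3 = (-2/(-2) - 1/(25 - 2))**3 = (-2*(-1/2) - 1/23)**3 = (1 - 1/23)**3 = (22/23)**3 = 10648/12167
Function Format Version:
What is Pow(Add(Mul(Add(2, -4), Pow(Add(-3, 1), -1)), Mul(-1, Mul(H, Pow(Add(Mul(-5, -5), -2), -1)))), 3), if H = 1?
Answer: Rational(10648, 12167) ≈ 0.87515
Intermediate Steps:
Pow(Add(Mul(Add(2, -4), Pow(Add(-3, 1), -1)), Mul(-1, Mul(H, Pow(Add(Mul(-5, -5), -2), -1)))), 3) = Pow(Add(Mul(Add(2, -4), Pow(Add(-3, 1), -1)), Mul(-1, Mul(1, Pow(Add(Mul(-5, -5), -2), -1)))), 3) = Pow(Add(Mul(-2, Pow(-2, -1)), Mul(-1, Mul(1, Pow(Add(25, -2), -1)))), 3) = Pow(Add(Mul(-2, Rational(-1, 2)), Mul(-1, Mul(1, Pow(23, -1)))), 3) = Pow(Add(1, Mul(-1, Mul(1, Rational(1, 23)))), 3) = Pow(Add(1, Mul(-1, Rational(1, 23))), 3) = Pow(Add(1, Rational(-1, 23)), 3) = Pow(Rational(22, 23), 3) = Rational(10648, 12167)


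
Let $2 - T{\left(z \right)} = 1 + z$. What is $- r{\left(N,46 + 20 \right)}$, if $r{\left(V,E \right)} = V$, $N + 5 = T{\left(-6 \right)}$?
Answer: $-2$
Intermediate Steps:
$T{\left(z \right)} = 1 - z$ ($T{\left(z \right)} = 2 - \left(1 + z\right) = 1 - z$)
$N = 2$ ($N = -5 + \left(1 - -6\right) = -5 + \left(1 + 6\right) = -5 + 7 = 2$)
$- r{\left(N,46 + 20 \right)} = \left(-1\right) 2 = -2$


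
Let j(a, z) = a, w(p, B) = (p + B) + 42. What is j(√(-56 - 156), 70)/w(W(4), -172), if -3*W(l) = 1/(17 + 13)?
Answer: -180*I*√53/11701 ≈ -0.11199*I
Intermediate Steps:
W(l) = -1/90 (W(l) = -1/(3*(17 + 13)) = -⅓/30 = -⅓*1/30 = -1/90)
w(p, B) = 42 + B + p (w(p, B) = (B + p) + 42 = 42 + B + p)
j(√(-56 - 156), 70)/w(W(4), -172) = √(-56 - 156)/(42 - 172 - 1/90) = √(-212)/(-11701/90) = (2*I*√53)*(-90/11701) = -180*I*√53/11701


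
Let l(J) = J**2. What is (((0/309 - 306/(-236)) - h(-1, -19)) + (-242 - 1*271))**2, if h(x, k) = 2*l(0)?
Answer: 3645865161/13924 ≈ 2.6184e+5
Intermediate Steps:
h(x, k) = 0 (h(x, k) = 2*0**2 = 2*0 = 0)
(((0/309 - 306/(-236)) - h(-1, -19)) + (-242 - 1*271))**2 = (((0/309 - 306/(-236)) - 1*0) + (-242 - 1*271))**2 = (((0*(1/309) - 306*(-1/236)) + 0) + (-242 - 271))**2 = (((0 + 153/118) + 0) - 513)**2 = ((153/118 + 0) - 513)**2 = (153/118 - 513)**2 = (-60381/118)**2 = 3645865161/13924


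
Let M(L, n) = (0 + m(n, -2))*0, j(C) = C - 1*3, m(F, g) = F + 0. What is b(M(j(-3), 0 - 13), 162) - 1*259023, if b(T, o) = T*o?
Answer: -259023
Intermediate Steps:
m(F, g) = F
j(C) = -3 + C (j(C) = C - 3 = -3 + C)
M(L, n) = 0 (M(L, n) = (0 + n)*0 = n*0 = 0)
b(M(j(-3), 0 - 13), 162) - 1*259023 = 0*162 - 1*259023 = 0 - 259023 = -259023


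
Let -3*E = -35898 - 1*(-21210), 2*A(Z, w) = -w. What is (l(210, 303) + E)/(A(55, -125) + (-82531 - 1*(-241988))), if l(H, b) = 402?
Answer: 10596/319039 ≈ 0.033212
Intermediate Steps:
A(Z, w) = -w/2 (A(Z, w) = (-w)/2 = -w/2)
E = 4896 (E = -(-35898 - 1*(-21210))/3 = -(-35898 + 21210)/3 = -⅓*(-14688) = 4896)
(l(210, 303) + E)/(A(55, -125) + (-82531 - 1*(-241988))) = (402 + 4896)/(-½*(-125) + (-82531 - 1*(-241988))) = 5298/(125/2 + (-82531 + 241988)) = 5298/(125/2 + 159457) = 5298/(319039/2) = 5298*(2/319039) = 10596/319039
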